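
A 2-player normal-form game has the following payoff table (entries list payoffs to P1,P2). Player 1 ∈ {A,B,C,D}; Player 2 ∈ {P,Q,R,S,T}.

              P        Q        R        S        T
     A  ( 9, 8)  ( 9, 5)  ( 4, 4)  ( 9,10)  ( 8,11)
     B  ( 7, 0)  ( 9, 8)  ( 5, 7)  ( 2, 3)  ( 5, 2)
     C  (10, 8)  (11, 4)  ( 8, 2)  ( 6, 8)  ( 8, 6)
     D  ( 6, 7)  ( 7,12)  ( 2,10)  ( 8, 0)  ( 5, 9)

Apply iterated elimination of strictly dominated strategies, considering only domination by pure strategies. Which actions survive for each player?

Remaining: P1:{A,C} P2:{P,S,T}

P1 drop B (C beats it: P:10>7 Q:11>9 R:8>5 S:6>2 T:8>5)
P1 drop D (A beats it: P:9>6 Q:9>7 R:4>2 S:9>8 T:8>5)
P2 drop Q (P beats it: A:8>5 C:8>4)
P2 drop R (P beats it: A:8>4 C:8>2)
P1→{A,C} P2→{P,S,T}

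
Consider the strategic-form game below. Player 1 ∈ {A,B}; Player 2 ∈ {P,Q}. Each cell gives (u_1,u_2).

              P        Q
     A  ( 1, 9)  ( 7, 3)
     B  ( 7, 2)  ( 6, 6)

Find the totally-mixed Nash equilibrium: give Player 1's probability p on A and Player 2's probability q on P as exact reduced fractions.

(p,q) = (2/5, 1/7)

P1 indiff ⇒ q·1+(1-q)·7 = q·7+(1-q)·6 ⇒ q(-6) = (1-q)(-1) ⇒ q = 1/7
P2 indiff ⇒ p·9+(1-p)·2 = p·3+(1-p)·6 ⇒ p(6) = (1-p)(4) ⇒ p = 2/5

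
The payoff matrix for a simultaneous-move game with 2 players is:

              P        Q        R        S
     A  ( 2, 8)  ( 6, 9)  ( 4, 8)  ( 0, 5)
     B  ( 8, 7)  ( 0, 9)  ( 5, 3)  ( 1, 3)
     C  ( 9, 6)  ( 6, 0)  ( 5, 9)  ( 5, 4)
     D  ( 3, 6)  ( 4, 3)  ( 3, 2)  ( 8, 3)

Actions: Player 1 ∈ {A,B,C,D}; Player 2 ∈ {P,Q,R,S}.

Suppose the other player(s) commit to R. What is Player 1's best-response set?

u_1(A vs R) = 4
u_1(B vs R) = 5
u_1(C vs R) = 5
u_1(D vs R) = 3
max payoff 5 at {B,C}

argmax u_1 = {B,C}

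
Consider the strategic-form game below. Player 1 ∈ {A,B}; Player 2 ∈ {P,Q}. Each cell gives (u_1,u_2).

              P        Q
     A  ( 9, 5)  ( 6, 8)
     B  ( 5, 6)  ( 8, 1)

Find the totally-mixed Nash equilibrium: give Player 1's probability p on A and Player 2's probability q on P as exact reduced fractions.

(p,q) = (5/8, 1/3)

P1 indiff ⇒ q·9+(1-q)·6 = q·5+(1-q)·8 ⇒ q(4) = (1-q)(2) ⇒ q = 1/3
P2 indiff ⇒ p·5+(1-p)·6 = p·8+(1-p)·1 ⇒ p(-3) = (1-p)(-5) ⇒ p = 5/8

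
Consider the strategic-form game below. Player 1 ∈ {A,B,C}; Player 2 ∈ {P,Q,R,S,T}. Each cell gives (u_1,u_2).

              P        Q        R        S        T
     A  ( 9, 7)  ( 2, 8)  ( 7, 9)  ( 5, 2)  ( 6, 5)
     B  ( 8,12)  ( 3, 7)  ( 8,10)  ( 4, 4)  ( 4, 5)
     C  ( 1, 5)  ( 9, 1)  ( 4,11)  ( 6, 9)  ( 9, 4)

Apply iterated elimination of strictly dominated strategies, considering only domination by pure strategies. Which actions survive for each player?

P2 drop Q (R beats it: A:9>8 B:10>7 C:11>1)
P2 drop S (R beats it: A:9>2 B:10>4 C:11>9)
P2 drop T (P beats it: A:7>5 B:12>5 C:5>4)
P1 drop C (A beats it: P:9>1 R:7>4)
P1→{A,B} P2→{P,R}

IESDS → P1:{A,B} P2:{P,R}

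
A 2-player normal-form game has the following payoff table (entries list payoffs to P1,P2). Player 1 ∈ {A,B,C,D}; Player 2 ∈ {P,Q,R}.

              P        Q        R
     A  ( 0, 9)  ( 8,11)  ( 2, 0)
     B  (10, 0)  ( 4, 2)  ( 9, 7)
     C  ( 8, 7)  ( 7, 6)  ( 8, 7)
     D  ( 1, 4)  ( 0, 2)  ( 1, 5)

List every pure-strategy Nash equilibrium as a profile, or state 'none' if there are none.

PSNE = {(A,Q), (B,R)}

(A,P): not NE [P1→B gives 10>0; P2→Q gives 11>9]
(A,Q): NE
(A,R): not NE [P1→B gives 9>2; P2→Q gives 11>0]
(B,P): not NE [P2→R gives 7>0]
(B,Q): not NE [P1→A gives 8>4; P2→R gives 7>2]
(B,R): NE
(C,P): not NE [P1→B gives 10>8]
(C,Q): not NE [P1→A gives 8>7; P2→R gives 7>6]
(C,R): not NE [P1→B gives 9>8]
(D,P): not NE [P1→B gives 10>1; P2→R gives 5>4]
(D,Q): not NE [P1→A gives 8>0; P2→R gives 5>2]
(D,R): not NE [P1→B gives 9>1]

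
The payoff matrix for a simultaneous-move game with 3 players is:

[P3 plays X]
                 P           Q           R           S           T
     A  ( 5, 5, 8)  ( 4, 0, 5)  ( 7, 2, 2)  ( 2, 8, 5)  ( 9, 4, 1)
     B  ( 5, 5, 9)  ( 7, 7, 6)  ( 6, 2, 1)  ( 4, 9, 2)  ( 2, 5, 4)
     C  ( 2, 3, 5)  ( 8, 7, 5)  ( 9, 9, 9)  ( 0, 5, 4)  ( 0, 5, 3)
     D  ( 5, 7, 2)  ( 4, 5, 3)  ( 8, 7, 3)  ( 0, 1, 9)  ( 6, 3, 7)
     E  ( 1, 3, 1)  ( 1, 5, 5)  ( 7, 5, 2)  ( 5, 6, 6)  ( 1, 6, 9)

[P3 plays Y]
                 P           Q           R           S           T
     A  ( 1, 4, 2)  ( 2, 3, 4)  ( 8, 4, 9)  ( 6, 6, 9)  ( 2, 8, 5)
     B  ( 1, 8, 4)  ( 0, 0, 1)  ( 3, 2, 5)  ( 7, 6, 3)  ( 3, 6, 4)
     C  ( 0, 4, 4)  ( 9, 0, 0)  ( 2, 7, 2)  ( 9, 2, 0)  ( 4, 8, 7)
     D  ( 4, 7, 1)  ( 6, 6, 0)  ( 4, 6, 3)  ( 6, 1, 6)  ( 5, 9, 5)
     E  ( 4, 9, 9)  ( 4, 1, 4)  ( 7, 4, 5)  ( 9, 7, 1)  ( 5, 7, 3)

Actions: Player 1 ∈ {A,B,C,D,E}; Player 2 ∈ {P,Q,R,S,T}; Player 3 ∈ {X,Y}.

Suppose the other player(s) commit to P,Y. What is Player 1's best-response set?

u_1(A vs P,Y) = 1
u_1(B vs P,Y) = 1
u_1(C vs P,Y) = 0
u_1(D vs P,Y) = 4
u_1(E vs P,Y) = 4
max payoff 4 at {D,E}

BR_1 = {D,E}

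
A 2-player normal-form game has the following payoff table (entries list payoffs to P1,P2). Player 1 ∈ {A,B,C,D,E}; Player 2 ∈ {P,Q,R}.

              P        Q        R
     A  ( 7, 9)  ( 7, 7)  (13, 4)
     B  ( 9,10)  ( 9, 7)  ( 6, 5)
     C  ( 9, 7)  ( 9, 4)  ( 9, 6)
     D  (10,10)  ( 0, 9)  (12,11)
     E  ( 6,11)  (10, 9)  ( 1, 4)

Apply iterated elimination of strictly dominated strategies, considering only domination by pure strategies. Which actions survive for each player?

P2 drop Q (P beats it: A:9>7 B:10>7 C:7>4 D:10>9 E:11>9)
P1 drop B (D beats it: P:10>9 R:12>6)
P1 drop C (D beats it: P:10>9 R:12>9)
P1 drop E (A beats it: P:7>6 R:13>1)
P1→{A,D} P2→{P,R}

Survivors P1:{A,D} P2:{P,R}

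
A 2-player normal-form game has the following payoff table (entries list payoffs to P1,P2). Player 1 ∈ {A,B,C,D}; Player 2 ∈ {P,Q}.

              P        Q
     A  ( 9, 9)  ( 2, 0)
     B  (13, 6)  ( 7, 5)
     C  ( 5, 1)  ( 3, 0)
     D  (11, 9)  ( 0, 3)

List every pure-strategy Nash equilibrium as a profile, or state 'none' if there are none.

PSNE = {(B,P)}

(A,P): not NE [P1→B gives 13>9]
(A,Q): not NE [P1→B gives 7>2; P2→P gives 9>0]
(B,P): NE
(B,Q): not NE [P2→P gives 6>5]
(C,P): not NE [P1→B gives 13>5]
(C,Q): not NE [P1→B gives 7>3; P2→P gives 1>0]
(D,P): not NE [P1→B gives 13>11]
(D,Q): not NE [P1→B gives 7>0; P2→P gives 9>3]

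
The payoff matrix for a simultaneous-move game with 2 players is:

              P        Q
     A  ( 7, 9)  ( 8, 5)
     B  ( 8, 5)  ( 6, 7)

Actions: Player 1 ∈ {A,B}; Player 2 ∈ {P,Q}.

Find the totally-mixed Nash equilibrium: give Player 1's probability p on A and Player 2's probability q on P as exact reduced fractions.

p=1/3, q=2/3

P1 indiff ⇒ q·7+(1-q)·8 = q·8+(1-q)·6 ⇒ q(-1) = (1-q)(-2) ⇒ q = 2/3
P2 indiff ⇒ p·9+(1-p)·5 = p·5+(1-p)·7 ⇒ p(4) = (1-p)(2) ⇒ p = 1/3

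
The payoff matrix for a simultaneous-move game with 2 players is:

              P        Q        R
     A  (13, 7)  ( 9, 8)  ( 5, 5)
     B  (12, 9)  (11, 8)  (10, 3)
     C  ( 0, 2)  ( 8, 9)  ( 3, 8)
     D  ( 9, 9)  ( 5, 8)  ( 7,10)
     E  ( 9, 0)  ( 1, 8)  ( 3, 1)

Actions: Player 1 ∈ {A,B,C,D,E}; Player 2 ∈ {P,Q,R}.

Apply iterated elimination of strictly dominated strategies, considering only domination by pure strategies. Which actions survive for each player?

P1 drop C (A beats it: P:13>0 Q:9>8 R:5>3)
P1 drop D (B beats it: P:12>9 Q:11>5 R:10>7)
P1 drop E (A beats it: P:13>9 Q:9>1 R:5>3)
P2 drop R (P beats it: A:7>5 B:9>3)
P1→{A,B} P2→{P,Q}

IESDS → P1:{A,B} P2:{P,Q}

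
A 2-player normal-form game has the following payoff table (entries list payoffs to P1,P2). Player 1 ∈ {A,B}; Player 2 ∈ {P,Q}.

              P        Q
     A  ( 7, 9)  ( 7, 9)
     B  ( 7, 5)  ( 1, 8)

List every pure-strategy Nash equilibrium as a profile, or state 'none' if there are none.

Nash profiles: (A,P), (A,Q)

(A,P): NE
(A,Q): NE
(B,P): not NE [P2→Q gives 8>5]
(B,Q): not NE [P1→A gives 7>1]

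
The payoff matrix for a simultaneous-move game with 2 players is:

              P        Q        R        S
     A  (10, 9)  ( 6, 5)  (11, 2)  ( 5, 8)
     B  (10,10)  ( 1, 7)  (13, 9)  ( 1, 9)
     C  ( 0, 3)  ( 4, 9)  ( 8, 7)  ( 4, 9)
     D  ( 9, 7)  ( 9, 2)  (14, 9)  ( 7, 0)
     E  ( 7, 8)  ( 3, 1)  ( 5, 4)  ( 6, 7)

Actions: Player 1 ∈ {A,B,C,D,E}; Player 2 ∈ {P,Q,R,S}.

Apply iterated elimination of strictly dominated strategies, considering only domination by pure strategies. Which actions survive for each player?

IESDS → P1:{A,B,D} P2:{P,R}

P1 drop C (A beats it: P:10>0 Q:6>4 R:11>8 S:5>4)
P1 drop E (D beats it: P:9>7 Q:9>3 R:14>5 S:7>6)
P2 drop Q (P beats it: A:9>5 B:10>7 D:7>2)
P2 drop S (P beats it: A:9>8 B:10>9 D:7>0)
P1→{A,B,D} P2→{P,R}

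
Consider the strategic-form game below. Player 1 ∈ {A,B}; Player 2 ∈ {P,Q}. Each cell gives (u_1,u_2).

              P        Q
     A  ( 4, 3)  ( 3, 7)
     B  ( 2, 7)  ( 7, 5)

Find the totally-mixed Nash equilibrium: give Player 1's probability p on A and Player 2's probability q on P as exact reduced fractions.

P1 indiff ⇒ q·4+(1-q)·3 = q·2+(1-q)·7 ⇒ q(2) = (1-q)(4) ⇒ q = 2/3
P2 indiff ⇒ p·3+(1-p)·7 = p·7+(1-p)·5 ⇒ p(-4) = (1-p)(-2) ⇒ p = 1/3

P1 mixes 1/3 on A; P2 mixes 2/3 on P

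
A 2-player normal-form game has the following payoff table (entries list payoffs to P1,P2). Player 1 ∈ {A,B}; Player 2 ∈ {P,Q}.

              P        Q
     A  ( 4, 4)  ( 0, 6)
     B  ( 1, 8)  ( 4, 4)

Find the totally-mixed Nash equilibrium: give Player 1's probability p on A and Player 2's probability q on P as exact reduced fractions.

p=2/3, q=4/7

P1 indiff ⇒ q·4+(1-q)·0 = q·1+(1-q)·4 ⇒ q(3) = (1-q)(4) ⇒ q = 4/7
P2 indiff ⇒ p·4+(1-p)·8 = p·6+(1-p)·4 ⇒ p(-2) = (1-p)(-4) ⇒ p = 2/3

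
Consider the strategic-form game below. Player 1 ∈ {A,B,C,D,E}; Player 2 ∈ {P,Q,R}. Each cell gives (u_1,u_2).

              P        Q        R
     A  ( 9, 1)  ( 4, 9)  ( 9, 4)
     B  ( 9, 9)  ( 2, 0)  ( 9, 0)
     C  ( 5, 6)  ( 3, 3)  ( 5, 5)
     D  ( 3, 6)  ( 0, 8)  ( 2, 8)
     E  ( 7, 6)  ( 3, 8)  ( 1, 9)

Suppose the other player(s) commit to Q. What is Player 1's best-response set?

u_1(A vs Q) = 4
u_1(B vs Q) = 2
u_1(C vs Q) = 3
u_1(D vs Q) = 0
u_1(E vs Q) = 3
max payoff 4 at {A}

P1 best: {A}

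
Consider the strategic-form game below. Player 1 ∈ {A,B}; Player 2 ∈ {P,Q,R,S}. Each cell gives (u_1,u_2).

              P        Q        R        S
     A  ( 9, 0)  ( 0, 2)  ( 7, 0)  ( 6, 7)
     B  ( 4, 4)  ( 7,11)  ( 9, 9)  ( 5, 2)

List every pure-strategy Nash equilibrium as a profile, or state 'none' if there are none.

(A,P): not NE [P2→S gives 7>0]
(A,Q): not NE [P1→B gives 7>0; P2→S gives 7>2]
(A,R): not NE [P1→B gives 9>7; P2→S gives 7>0]
(A,S): NE
(B,P): not NE [P1→A gives 9>4; P2→Q gives 11>4]
(B,Q): NE
(B,R): not NE [P2→Q gives 11>9]
(B,S): not NE [P1→A gives 6>5; P2→Q gives 11>2]

PSNE = {(A,S), (B,Q)}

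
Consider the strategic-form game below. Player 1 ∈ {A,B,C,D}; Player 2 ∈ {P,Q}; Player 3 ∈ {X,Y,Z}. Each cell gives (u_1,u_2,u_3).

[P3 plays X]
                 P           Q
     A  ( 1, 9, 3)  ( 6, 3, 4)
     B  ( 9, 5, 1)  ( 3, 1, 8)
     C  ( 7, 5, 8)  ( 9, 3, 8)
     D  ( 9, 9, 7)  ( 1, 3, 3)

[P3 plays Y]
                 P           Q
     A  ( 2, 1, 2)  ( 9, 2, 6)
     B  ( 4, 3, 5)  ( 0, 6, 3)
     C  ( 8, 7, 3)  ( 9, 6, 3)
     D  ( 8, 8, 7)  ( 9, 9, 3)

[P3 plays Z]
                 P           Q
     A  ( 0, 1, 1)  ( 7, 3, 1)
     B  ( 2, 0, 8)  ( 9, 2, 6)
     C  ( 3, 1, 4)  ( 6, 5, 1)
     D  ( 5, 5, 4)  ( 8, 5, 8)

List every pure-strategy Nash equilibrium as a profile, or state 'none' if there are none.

(A,P,X): not NE [P1→D gives 9>1]
(A,P,Y): not NE [P1→D gives 8>2; P2→Q gives 2>1; P3→X gives 3>2]
(A,P,Z): not NE [P1→D gives 5>0; P2→Q gives 3>1; P3→X gives 3>1]
(A,Q,X): not NE [P1→C gives 9>6; P2→P gives 9>3; P3→Y gives 6>4]
(A,Q,Y): NE
(A,Q,Z): not NE [P1→B gives 9>7; P3→Y gives 6>1]
(B,P,X): not NE [P3→Z gives 8>1]
(B,P,Y): not NE [P1→D gives 8>4; P2→Q gives 6>3; P3→Z gives 8>5]
(B,P,Z): not NE [P1→D gives 5>2; P2→Q gives 2>0]
(B,Q,X): not NE [P1→C gives 9>3; P2→P gives 5>1]
(B,Q,Y): not NE [P1→D gives 9>0; P3→X gives 8>3]
(B,Q,Z): not NE [P3→X gives 8>6]
(C,P,X): not NE [P1→D gives 9>7]
(C,P,Y): not NE [P3→X gives 8>3]
(C,P,Z): not NE [P1→D gives 5>3; P2→Q gives 5>1; P3→X gives 8>4]
(C,Q,X): not NE [P2→P gives 5>3]
(C,Q,Y): not NE [P2→P gives 7>6; P3→X gives 8>3]
(C,Q,Z): not NE [P1→B gives 9>6; P3→X gives 8>1]
(D,P,X): NE
(D,P,Y): not NE [P2→Q gives 9>8]
(D,P,Z): not NE [P3→Y gives 7>4]
(D,Q,X): not NE [P1→C gives 9>1; P2→P gives 9>3; P3→Z gives 8>3]
(D,Q,Y): not NE [P3→Z gives 8>3]
(D,Q,Z): not NE [P1→B gives 9>8]

NE set: (A,Q,Y), (D,P,X)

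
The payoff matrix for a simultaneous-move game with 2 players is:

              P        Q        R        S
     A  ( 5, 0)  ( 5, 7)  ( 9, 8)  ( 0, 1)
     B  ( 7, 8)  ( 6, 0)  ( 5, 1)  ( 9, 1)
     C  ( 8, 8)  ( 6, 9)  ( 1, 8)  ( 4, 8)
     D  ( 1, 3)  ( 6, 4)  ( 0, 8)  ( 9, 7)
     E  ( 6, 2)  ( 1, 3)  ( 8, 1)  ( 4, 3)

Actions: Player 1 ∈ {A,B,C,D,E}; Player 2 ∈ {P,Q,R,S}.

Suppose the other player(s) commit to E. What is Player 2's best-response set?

u_2(P vs E) = 2
u_2(Q vs E) = 3
u_2(R vs E) = 1
u_2(S vs E) = 3
max payoff 3 at {Q,S}

argmax u_2 = {Q,S}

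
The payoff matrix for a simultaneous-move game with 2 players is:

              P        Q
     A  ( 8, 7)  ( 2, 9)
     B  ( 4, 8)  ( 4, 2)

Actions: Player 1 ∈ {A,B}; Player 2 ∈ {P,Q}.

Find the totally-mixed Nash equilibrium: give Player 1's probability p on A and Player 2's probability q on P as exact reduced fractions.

P1 mixes 3/4 on A; P2 mixes 1/3 on P

P1 indiff ⇒ q·8+(1-q)·2 = q·4+(1-q)·4 ⇒ q(4) = (1-q)(2) ⇒ q = 1/3
P2 indiff ⇒ p·7+(1-p)·8 = p·9+(1-p)·2 ⇒ p(-2) = (1-p)(-6) ⇒ p = 3/4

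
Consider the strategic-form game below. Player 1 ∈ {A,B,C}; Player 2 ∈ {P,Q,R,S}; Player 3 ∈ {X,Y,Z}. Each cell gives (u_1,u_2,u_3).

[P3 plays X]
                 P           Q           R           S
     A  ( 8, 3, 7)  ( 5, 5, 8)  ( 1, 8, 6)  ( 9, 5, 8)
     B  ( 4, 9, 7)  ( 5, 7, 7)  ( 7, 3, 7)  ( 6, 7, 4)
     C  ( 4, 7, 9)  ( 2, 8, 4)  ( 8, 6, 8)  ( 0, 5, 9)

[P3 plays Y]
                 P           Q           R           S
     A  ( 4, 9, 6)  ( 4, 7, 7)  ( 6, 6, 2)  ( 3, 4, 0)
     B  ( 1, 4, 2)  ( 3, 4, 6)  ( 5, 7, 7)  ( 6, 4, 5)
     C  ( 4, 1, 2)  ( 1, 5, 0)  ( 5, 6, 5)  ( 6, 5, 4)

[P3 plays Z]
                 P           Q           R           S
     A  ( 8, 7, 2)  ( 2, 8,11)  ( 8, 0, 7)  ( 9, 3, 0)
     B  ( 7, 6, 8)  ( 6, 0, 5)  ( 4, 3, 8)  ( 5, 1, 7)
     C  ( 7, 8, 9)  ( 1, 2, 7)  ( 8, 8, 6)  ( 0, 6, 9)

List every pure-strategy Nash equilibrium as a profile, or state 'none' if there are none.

No pure NE.

(A,P,X): not NE [P2→R gives 8>3]
(A,P,Y): not NE [P3→X gives 7>6]
(A,P,Z): not NE [P2→Q gives 8>7; P3→X gives 7>2]
(A,Q,X): not NE [P2→R gives 8>5; P3→Z gives 11>8]
(A,Q,Y): not NE [P2→P gives 9>7; P3→Z gives 11>7]
(A,Q,Z): not NE [P1→B gives 6>2]
(A,R,X): not NE [P1→C gives 8>1; P3→Z gives 7>6]
(A,R,Y): not NE [P2→P gives 9>6; P3→Z gives 7>2]
(A,R,Z): not NE [P2→Q gives 8>0]
(A,S,X): not NE [P2→R gives 8>5]
(A,S,Y): not NE [P1→C gives 6>3; P2→P gives 9>4; P3→X gives 8>0]
(A,S,Z): not NE [P2→Q gives 8>3; P3→X gives 8>0]
(B,P,X): not NE [P1→A gives 8>4; P3→Z gives 8>7]
(B,P,Y): not NE [P1→C gives 4>1; P2→R gives 7>4; P3→Z gives 8>2]
(B,P,Z): not NE [P1→A gives 8>7]
(B,Q,X): not NE [P2→P gives 9>7]
(B,Q,Y): not NE [P1→A gives 4>3; P2→R gives 7>4; P3→X gives 7>6]
(B,Q,Z): not NE [P2→P gives 6>0; P3→X gives 7>5]
(B,R,X): not NE [P1→C gives 8>7; P2→P gives 9>3; P3→Z gives 8>7]
(B,R,Y): not NE [P1→A gives 6>5; P3→Z gives 8>7]
(B,R,Z): not NE [P1→C gives 8>4; P2→P gives 6>3]
(B,S,X): not NE [P1→A gives 9>6; P2→P gives 9>7; P3→Z gives 7>4]
(B,S,Y): not NE [P2→R gives 7>4; P3→Z gives 7>5]
(B,S,Z): not NE [P1→A gives 9>5; P2→P gives 6>1]
(C,P,X): not NE [P1→A gives 8>4; P2→Q gives 8>7]
(C,P,Y): not NE [P2→R gives 6>1; P3→Z gives 9>2]
(C,P,Z): not NE [P1→A gives 8>7]
(C,Q,X): not NE [P1→B gives 5>2; P3→Z gives 7>4]
(C,Q,Y): not NE [P1→A gives 4>1; P2→R gives 6>5; P3→Z gives 7>0]
(C,Q,Z): not NE [P1→B gives 6>1; P2→R gives 8>2]
(C,R,X): not NE [P2→Q gives 8>6]
(C,R,Y): not NE [P1→A gives 6>5; P3→X gives 8>5]
(C,R,Z): not NE [P3→X gives 8>6]
(C,S,X): not NE [P1→A gives 9>0; P2→Q gives 8>5]
(C,S,Y): not NE [P2→R gives 6>5; P3→Z gives 9>4]
(C,S,Z): not NE [P1→A gives 9>0; P2→R gives 8>6]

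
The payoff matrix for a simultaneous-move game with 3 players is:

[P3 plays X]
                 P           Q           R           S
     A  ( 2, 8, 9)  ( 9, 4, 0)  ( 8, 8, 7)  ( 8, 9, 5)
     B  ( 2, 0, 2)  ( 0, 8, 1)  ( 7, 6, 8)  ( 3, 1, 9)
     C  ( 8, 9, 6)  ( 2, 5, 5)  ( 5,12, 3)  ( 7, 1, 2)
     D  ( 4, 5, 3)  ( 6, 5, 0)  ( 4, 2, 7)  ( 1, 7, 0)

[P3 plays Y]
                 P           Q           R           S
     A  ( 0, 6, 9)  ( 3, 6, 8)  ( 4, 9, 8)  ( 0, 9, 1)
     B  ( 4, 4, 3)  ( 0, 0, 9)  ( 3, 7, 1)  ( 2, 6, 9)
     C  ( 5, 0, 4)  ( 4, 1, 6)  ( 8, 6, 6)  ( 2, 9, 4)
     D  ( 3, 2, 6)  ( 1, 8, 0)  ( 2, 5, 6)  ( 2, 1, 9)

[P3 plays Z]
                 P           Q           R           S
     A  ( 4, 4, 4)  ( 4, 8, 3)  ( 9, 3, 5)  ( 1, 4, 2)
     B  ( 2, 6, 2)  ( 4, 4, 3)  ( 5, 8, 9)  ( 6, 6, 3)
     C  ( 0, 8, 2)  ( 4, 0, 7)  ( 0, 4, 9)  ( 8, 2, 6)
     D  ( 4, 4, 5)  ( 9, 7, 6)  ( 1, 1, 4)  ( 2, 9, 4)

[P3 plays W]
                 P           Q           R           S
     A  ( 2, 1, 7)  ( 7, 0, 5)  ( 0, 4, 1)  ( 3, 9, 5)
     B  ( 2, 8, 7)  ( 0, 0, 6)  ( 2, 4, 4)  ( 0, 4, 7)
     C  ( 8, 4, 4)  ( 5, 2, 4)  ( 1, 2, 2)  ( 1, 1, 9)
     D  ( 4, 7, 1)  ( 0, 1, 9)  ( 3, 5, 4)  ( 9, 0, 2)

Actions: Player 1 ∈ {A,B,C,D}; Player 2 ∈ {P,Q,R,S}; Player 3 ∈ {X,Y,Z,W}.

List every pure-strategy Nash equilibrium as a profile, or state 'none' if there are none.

(A,P,X): not NE [P1→C gives 8>2; P2→S gives 9>8]
(A,P,Y): not NE [P1→C gives 5>0; P2→S gives 9>6]
(A,P,Z): not NE [P2→Q gives 8>4; P3→Y gives 9>4]
(A,P,W): not NE [P1→C gives 8>2; P2→S gives 9>1; P3→Y gives 9>7]
(A,Q,X): not NE [P2→S gives 9>4; P3→Y gives 8>0]
(A,Q,Y): not NE [P1→C gives 4>3; P2→S gives 9>6]
(A,Q,Z): not NE [P1→D gives 9>4; P3→Y gives 8>3]
(A,Q,W): not NE [P2→S gives 9>0; P3→Y gives 8>5]
(A,R,X): not NE [P2→S gives 9>8; P3→Y gives 8>7]
(A,R,Y): not NE [P1→C gives 8>4]
(A,R,Z): not NE [P2→Q gives 8>3; P3→Y gives 8>5]
(A,R,W): not NE [P1→D gives 3>0; P2→S gives 9>4; P3→Y gives 8>1]
(A,S,X): NE
(A,S,Y): not NE [P1→D gives 2>0; P3→W gives 5>1]
(A,S,Z): not NE [P1→C gives 8>1; P2→Q gives 8>4; P3→W gives 5>2]
(A,S,W): not NE [P1→D gives 9>3]
(B,P,X): not NE [P1→C gives 8>2; P2→Q gives 8>0; P3→W gives 7>2]
(B,P,Y): not NE [P1→C gives 5>4; P2→R gives 7>4; P3→W gives 7>3]
(B,P,Z): not NE [P1→D gives 4>2; P2→R gives 8>6; P3→W gives 7>2]
(B,P,W): not NE [P1→C gives 8>2]
(B,Q,X): not NE [P1→A gives 9>0; P3→Y gives 9>1]
(B,Q,Y): not NE [P1→C gives 4>0; P2→R gives 7>0]
(B,Q,Z): not NE [P1→D gives 9>4; P2→R gives 8>4; P3→Y gives 9>3]
(B,Q,W): not NE [P1→A gives 7>0; P2→P gives 8>0; P3→Y gives 9>6]
(B,R,X): not NE [P1→A gives 8>7; P2→Q gives 8>6; P3→Z gives 9>8]
(B,R,Y): not NE [P1→C gives 8>3; P3→Z gives 9>1]
(B,R,Z): not NE [P1→A gives 9>5]
(B,R,W): not NE [P1→D gives 3>2; P2→P gives 8>4; P3→Z gives 9>4]
(B,S,X): not NE [P1→A gives 8>3; P2→Q gives 8>1]
(B,S,Y): not NE [P2→R gives 7>6]
(B,S,Z): not NE [P1→C gives 8>6; P2→R gives 8>6; P3→Y gives 9>3]
(B,S,W): not NE [P1→D gives 9>0; P2→P gives 8>4; P3→Y gives 9>7]
(C,P,X): not NE [P2→R gives 12>9]
(C,P,Y): not NE [P2→S gives 9>0; P3→X gives 6>4]
(C,P,Z): not NE [P1→D gives 4>0; P3→X gives 6>2]
(C,P,W): not NE [P3→X gives 6>4]
(C,Q,X): not NE [P1→A gives 9>2; P2→R gives 12>5; P3→Z gives 7>5]
(C,Q,Y): not NE [P2→S gives 9>1; P3→Z gives 7>6]
(C,Q,Z): not NE [P1→D gives 9>4; P2→P gives 8>0]
(C,Q,W): not NE [P1→A gives 7>5; P2→P gives 4>2; P3→Z gives 7>4]
(C,R,X): not NE [P1→A gives 8>5; P3→Z gives 9>3]
(C,R,Y): not NE [P2→S gives 9>6; P3→Z gives 9>6]
(C,R,Z): not NE [P1→A gives 9>0; P2→P gives 8>4]
(C,R,W): not NE [P1→D gives 3>1; P2→P gives 4>2; P3→Z gives 9>2]
(C,S,X): not NE [P1→A gives 8>7; P2→R gives 12>1; P3→W gives 9>2]
(C,S,Y): not NE [P3→W gives 9>4]
(C,S,Z): not NE [P2→P gives 8>2; P3→W gives 9>6]
(C,S,W): not NE [P1→D gives 9>1; P2→P gives 4>1]
(D,P,X): not NE [P1→C gives 8>4; P2→S gives 7>5; P3→Y gives 6>3]
(D,P,Y): not NE [P1→C gives 5>3; P2→Q gives 8>2]
(D,P,Z): not NE [P2→S gives 9>4; P3→Y gives 6>5]
(D,P,W): not NE [P1→C gives 8>4; P3→Y gives 6>1]
(D,Q,X): not NE [P1→A gives 9>6; P2→S gives 7>5; P3→W gives 9>0]
(D,Q,Y): not NE [P1→C gives 4>1; P3→W gives 9>0]
(D,Q,Z): not NE [P2→S gives 9>7; P3→W gives 9>6]
(D,Q,W): not NE [P1→A gives 7>0; P2→P gives 7>1]
(D,R,X): not NE [P1→A gives 8>4; P2→S gives 7>2]
(D,R,Y): not NE [P1→C gives 8>2; P2→Q gives 8>5; P3→X gives 7>6]
(D,R,Z): not NE [P1→A gives 9>1; P2→S gives 9>1; P3→X gives 7>4]
(D,R,W): not NE [P2→P gives 7>5; P3→X gives 7>4]
(D,S,X): not NE [P1→A gives 8>1; P3→Y gives 9>0]
(D,S,Y): not NE [P2→Q gives 8>1]
(D,S,Z): not NE [P1→C gives 8>2; P3→Y gives 9>4]
(D,S,W): not NE [P2→P gives 7>0; P3→Y gives 9>2]

NE set: (A,S,X)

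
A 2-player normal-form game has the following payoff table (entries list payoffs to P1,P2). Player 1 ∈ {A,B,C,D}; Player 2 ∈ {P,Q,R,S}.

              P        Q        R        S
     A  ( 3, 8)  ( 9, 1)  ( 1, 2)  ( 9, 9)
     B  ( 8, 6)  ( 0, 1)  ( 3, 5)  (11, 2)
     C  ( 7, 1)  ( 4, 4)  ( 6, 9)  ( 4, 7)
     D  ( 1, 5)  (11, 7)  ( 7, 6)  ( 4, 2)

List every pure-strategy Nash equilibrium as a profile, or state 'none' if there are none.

(A,P): not NE [P1→B gives 8>3; P2→S gives 9>8]
(A,Q): not NE [P1→D gives 11>9; P2→S gives 9>1]
(A,R): not NE [P1→D gives 7>1; P2→S gives 9>2]
(A,S): not NE [P1→B gives 11>9]
(B,P): NE
(B,Q): not NE [P1→D gives 11>0; P2→P gives 6>1]
(B,R): not NE [P1→D gives 7>3; P2→P gives 6>5]
(B,S): not NE [P2→P gives 6>2]
(C,P): not NE [P1→B gives 8>7; P2→R gives 9>1]
(C,Q): not NE [P1→D gives 11>4; P2→R gives 9>4]
(C,R): not NE [P1→D gives 7>6]
(C,S): not NE [P1→B gives 11>4; P2→R gives 9>7]
(D,P): not NE [P1→B gives 8>1; P2→Q gives 7>5]
(D,Q): NE
(D,R): not NE [P2→Q gives 7>6]
(D,S): not NE [P1→B gives 11>4; P2→Q gives 7>2]

NE set: (B,P), (D,Q)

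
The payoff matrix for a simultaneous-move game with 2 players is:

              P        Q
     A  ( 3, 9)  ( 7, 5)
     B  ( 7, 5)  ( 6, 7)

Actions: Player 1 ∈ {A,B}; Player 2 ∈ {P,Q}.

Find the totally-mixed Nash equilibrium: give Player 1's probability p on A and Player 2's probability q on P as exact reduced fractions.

P1 indiff ⇒ q·3+(1-q)·7 = q·7+(1-q)·6 ⇒ q(-4) = (1-q)(-1) ⇒ q = 1/5
P2 indiff ⇒ p·9+(1-p)·5 = p·5+(1-p)·7 ⇒ p(4) = (1-p)(2) ⇒ p = 1/3

P1 mixes 1/3 on A; P2 mixes 1/5 on P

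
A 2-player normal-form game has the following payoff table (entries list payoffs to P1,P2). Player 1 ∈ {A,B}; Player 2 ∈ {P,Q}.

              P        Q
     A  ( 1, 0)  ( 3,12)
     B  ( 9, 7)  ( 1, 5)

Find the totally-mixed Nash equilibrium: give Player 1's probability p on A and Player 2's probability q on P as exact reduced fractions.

(p,q) = (1/7, 1/5)

P1 indiff ⇒ q·1+(1-q)·3 = q·9+(1-q)·1 ⇒ q(-8) = (1-q)(-2) ⇒ q = 1/5
P2 indiff ⇒ p·0+(1-p)·7 = p·12+(1-p)·5 ⇒ p(-12) = (1-p)(-2) ⇒ p = 1/7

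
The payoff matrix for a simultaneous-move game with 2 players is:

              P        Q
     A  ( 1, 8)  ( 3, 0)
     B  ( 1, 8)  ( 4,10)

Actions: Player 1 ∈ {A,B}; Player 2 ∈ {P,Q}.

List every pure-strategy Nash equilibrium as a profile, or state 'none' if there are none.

(A,P): NE
(A,Q): not NE [P1→B gives 4>3; P2→P gives 8>0]
(B,P): not NE [P2→Q gives 10>8]
(B,Q): NE

PSNE = {(A,P), (B,Q)}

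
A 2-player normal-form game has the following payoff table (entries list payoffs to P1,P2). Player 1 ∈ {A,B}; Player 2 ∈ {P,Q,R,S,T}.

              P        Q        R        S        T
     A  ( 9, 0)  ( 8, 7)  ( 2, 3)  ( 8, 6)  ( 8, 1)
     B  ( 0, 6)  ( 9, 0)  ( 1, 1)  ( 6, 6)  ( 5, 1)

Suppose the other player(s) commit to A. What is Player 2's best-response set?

argmax u_2 = {Q}

u_2(P vs A) = 0
u_2(Q vs A) = 7
u_2(R vs A) = 3
u_2(S vs A) = 6
u_2(T vs A) = 1
max payoff 7 at {Q}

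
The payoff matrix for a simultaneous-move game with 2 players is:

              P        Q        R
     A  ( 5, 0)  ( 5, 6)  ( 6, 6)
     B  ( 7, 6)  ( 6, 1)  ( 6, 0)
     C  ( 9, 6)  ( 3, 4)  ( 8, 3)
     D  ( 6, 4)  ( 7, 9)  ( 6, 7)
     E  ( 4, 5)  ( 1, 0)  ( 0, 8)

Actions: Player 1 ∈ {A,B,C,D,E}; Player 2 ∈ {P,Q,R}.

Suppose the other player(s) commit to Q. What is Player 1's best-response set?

u_1(A vs Q) = 5
u_1(B vs Q) = 6
u_1(C vs Q) = 3
u_1(D vs Q) = 7
u_1(E vs Q) = 1
max payoff 7 at {D}

P1 best: {D}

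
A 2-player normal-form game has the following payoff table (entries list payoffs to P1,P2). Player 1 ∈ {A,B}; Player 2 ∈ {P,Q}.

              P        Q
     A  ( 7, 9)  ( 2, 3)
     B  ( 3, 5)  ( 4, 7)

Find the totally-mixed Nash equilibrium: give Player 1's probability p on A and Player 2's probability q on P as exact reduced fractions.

(p,q) = (1/4, 1/3)

P1 indiff ⇒ q·7+(1-q)·2 = q·3+(1-q)·4 ⇒ q(4) = (1-q)(2) ⇒ q = 1/3
P2 indiff ⇒ p·9+(1-p)·5 = p·3+(1-p)·7 ⇒ p(6) = (1-p)(2) ⇒ p = 1/4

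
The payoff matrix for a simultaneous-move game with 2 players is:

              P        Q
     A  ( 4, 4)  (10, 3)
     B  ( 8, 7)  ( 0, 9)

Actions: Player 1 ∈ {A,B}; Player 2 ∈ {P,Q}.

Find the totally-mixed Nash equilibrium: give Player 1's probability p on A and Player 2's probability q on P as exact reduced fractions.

(p,q) = (2/3, 5/7)

P1 indiff ⇒ q·4+(1-q)·10 = q·8+(1-q)·0 ⇒ q(-4) = (1-q)(-10) ⇒ q = 5/7
P2 indiff ⇒ p·4+(1-p)·7 = p·3+(1-p)·9 ⇒ p(1) = (1-p)(2) ⇒ p = 2/3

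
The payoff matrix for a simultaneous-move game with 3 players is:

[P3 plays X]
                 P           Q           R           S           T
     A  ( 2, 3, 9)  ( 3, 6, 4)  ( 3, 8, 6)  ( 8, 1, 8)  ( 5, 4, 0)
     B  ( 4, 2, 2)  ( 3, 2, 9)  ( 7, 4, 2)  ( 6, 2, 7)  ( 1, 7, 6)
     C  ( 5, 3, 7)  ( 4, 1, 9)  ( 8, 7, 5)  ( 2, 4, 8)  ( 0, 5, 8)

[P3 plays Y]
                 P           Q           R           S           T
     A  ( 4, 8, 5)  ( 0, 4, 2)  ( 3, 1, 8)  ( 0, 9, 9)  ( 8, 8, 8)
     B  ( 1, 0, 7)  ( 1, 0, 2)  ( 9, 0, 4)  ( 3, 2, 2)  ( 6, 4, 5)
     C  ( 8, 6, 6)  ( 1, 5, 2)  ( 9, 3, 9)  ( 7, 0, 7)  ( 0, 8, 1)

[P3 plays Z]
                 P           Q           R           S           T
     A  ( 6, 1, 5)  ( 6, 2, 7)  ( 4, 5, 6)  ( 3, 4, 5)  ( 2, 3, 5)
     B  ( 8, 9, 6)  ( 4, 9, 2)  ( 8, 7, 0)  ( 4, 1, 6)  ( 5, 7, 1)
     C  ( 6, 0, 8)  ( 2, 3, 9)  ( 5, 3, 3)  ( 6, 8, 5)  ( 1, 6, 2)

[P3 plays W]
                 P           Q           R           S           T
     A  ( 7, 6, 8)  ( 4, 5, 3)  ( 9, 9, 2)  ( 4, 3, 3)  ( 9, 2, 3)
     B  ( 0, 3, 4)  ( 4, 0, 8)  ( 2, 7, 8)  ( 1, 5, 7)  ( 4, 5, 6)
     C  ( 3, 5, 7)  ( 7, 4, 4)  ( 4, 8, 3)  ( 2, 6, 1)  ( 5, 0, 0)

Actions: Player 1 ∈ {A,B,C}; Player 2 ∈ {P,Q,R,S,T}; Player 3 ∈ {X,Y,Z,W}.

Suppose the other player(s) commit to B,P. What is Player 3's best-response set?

argmax u_3 = {Y}

u_3(X vs B,P) = 2
u_3(Y vs B,P) = 7
u_3(Z vs B,P) = 6
u_3(W vs B,P) = 4
max payoff 7 at {Y}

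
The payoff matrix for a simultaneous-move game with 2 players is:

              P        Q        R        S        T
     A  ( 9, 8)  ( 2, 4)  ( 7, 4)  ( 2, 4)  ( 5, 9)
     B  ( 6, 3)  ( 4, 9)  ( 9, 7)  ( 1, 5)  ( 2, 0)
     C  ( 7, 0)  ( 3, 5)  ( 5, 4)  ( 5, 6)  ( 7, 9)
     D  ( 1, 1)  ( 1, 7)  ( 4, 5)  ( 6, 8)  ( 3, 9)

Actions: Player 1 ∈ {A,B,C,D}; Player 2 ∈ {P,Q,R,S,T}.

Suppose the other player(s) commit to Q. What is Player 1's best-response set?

argmax u_1 = {B}

u_1(A vs Q) = 2
u_1(B vs Q) = 4
u_1(C vs Q) = 3
u_1(D vs Q) = 1
max payoff 4 at {B}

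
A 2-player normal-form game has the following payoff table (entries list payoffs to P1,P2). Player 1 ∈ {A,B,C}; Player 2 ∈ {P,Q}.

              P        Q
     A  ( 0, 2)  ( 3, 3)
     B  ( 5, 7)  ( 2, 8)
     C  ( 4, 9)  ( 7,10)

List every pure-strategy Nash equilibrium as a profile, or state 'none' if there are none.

(A,P): not NE [P1→B gives 5>0; P2→Q gives 3>2]
(A,Q): not NE [P1→C gives 7>3]
(B,P): not NE [P2→Q gives 8>7]
(B,Q): not NE [P1→C gives 7>2]
(C,P): not NE [P1→B gives 5>4; P2→Q gives 10>9]
(C,Q): NE

PSNE = {(C,Q)}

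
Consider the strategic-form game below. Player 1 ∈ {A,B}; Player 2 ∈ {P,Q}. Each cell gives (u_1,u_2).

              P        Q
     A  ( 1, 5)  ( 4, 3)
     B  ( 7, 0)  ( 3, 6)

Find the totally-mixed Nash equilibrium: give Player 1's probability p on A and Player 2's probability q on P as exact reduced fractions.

P1 indiff ⇒ q·1+(1-q)·4 = q·7+(1-q)·3 ⇒ q(-6) = (1-q)(-1) ⇒ q = 1/7
P2 indiff ⇒ p·5+(1-p)·0 = p·3+(1-p)·6 ⇒ p(2) = (1-p)(6) ⇒ p = 3/4

P1 mixes 3/4 on A; P2 mixes 1/7 on P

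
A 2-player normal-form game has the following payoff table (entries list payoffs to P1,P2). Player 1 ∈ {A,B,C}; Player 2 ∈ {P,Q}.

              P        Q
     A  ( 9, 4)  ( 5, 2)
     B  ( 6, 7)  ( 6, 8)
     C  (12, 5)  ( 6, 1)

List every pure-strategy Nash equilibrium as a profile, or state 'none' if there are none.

Nash profiles: (B,Q), (C,P)

(A,P): not NE [P1→C gives 12>9]
(A,Q): not NE [P1→C gives 6>5; P2→P gives 4>2]
(B,P): not NE [P1→C gives 12>6; P2→Q gives 8>7]
(B,Q): NE
(C,P): NE
(C,Q): not NE [P2→P gives 5>1]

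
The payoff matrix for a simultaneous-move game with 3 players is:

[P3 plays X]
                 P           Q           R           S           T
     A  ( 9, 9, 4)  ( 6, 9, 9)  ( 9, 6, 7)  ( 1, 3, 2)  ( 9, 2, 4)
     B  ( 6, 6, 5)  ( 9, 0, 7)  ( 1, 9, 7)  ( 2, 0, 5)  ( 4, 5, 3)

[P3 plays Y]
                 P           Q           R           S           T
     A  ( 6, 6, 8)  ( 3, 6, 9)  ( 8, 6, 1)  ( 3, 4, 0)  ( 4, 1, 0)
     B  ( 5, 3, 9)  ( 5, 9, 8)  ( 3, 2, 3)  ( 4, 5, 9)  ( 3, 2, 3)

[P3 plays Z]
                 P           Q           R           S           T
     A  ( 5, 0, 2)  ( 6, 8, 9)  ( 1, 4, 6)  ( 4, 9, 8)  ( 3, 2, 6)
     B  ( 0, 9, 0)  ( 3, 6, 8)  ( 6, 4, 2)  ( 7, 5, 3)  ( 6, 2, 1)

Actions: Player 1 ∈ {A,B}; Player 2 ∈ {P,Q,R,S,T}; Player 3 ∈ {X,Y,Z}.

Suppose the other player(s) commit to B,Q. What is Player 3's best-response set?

argmax u_3 = {Y,Z}

u_3(X vs B,Q) = 7
u_3(Y vs B,Q) = 8
u_3(Z vs B,Q) = 8
max payoff 8 at {Y,Z}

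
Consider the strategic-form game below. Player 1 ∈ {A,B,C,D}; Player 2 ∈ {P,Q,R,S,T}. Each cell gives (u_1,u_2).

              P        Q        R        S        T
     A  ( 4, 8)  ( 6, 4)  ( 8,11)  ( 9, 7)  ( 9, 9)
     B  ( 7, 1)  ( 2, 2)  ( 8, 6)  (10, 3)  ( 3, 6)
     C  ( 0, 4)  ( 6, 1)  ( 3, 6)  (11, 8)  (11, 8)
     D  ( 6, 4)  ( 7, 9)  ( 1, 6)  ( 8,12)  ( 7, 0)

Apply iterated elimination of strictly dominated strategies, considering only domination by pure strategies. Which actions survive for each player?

P2 drop P (R beats it: A:11>8 B:6>1 C:6>4 D:6>4)
P2 drop Q (S beats it: A:7>4 B:3>2 C:8>1 D:12>9)
P1 drop D (A beats it: R:8>1 S:9>8 T:9>7)
P1→{A,B,C} P2→{R,S,T}

Remaining: P1:{A,B,C} P2:{R,S,T}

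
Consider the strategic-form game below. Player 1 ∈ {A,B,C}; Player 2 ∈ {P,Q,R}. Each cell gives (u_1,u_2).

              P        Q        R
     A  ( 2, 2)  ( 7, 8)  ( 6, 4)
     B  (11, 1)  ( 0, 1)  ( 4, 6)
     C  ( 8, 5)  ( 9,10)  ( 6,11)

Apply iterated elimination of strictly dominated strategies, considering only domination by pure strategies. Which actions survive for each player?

Remaining: P1:{A,C} P2:{Q,R}

P2 drop P (R beats it: A:4>2 B:6>1 C:11>5)
P1 drop B (A beats it: Q:7>0 R:6>4)
P1→{A,C} P2→{Q,R}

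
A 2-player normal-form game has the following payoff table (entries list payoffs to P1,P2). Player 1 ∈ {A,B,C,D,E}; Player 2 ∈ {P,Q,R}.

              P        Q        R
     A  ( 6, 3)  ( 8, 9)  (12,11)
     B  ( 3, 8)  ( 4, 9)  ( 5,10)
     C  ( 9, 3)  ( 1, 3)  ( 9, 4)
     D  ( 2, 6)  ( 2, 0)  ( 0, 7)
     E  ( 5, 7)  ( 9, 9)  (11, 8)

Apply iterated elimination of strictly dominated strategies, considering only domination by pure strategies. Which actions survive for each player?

Survivors P1:{A,E} P2:{Q,R}

P1 drop B (A beats it: P:6>3 Q:8>4 R:12>5)
P1 drop D (A beats it: P:6>2 Q:8>2 R:12>0)
P2 drop P (R beats it: A:11>3 C:4>3 E:8>7)
P1 drop C (A beats it: Q:8>1 R:12>9)
P1→{A,E} P2→{Q,R}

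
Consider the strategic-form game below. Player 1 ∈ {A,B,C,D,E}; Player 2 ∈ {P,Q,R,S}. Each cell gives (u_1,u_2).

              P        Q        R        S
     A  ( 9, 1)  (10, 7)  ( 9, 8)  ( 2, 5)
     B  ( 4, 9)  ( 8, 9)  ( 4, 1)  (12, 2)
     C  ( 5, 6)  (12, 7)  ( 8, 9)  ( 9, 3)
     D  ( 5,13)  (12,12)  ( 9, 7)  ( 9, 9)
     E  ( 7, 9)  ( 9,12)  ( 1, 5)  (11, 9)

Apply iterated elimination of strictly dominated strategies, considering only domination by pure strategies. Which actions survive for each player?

P2 drop S (Q beats it: A:7>5 B:9>2 C:7>3 D:12>9 E:12>9)
P1 drop B (A beats it: P:9>4 Q:10>8 R:9>4)
P1 drop E (A beats it: P:9>7 Q:10>9 R:9>1)
P1→{A,C,D} P2→{P,Q,R}

IESDS → P1:{A,C,D} P2:{P,Q,R}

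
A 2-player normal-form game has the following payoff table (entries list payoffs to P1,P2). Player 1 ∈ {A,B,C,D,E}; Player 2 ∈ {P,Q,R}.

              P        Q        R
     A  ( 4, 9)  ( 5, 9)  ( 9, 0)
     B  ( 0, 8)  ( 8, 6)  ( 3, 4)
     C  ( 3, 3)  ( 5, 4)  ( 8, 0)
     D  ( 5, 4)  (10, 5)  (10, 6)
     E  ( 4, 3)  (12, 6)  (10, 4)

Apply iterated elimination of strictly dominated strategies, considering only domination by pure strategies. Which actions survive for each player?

P1 drop A (D beats it: P:5>4 Q:10>5 R:10>9)
P1 drop B (D beats it: P:5>0 Q:10>8 R:10>3)
P1 drop C (D beats it: P:5>3 Q:10>5 R:10>8)
P2 drop P (Q beats it: D:5>4 E:6>3)
P1→{D,E} P2→{Q,R}

Remaining: P1:{D,E} P2:{Q,R}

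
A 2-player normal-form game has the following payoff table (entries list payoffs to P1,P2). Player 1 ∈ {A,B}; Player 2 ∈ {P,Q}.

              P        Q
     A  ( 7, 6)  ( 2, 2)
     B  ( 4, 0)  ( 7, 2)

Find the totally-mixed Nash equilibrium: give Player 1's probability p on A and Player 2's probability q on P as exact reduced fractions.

(p,q) = (1/3, 5/8)

P1 indiff ⇒ q·7+(1-q)·2 = q·4+(1-q)·7 ⇒ q(3) = (1-q)(5) ⇒ q = 5/8
P2 indiff ⇒ p·6+(1-p)·0 = p·2+(1-p)·2 ⇒ p(4) = (1-p)(2) ⇒ p = 1/3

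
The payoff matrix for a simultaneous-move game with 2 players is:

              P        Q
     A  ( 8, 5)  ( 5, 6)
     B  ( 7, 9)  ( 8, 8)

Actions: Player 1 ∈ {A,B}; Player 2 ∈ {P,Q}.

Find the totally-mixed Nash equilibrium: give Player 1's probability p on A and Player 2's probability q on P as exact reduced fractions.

P1 indiff ⇒ q·8+(1-q)·5 = q·7+(1-q)·8 ⇒ q(1) = (1-q)(3) ⇒ q = 3/4
P2 indiff ⇒ p·5+(1-p)·9 = p·6+(1-p)·8 ⇒ p(-1) = (1-p)(-1) ⇒ p = 1/2

P1 mixes 1/2 on A; P2 mixes 3/4 on P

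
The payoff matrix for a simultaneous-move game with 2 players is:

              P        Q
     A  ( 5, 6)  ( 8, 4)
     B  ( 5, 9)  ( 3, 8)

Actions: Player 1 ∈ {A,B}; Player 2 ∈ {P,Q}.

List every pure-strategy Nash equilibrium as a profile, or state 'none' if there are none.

PSNE = {(A,P), (B,P)}

(A,P): NE
(A,Q): not NE [P2→P gives 6>4]
(B,P): NE
(B,Q): not NE [P1→A gives 8>3; P2→P gives 9>8]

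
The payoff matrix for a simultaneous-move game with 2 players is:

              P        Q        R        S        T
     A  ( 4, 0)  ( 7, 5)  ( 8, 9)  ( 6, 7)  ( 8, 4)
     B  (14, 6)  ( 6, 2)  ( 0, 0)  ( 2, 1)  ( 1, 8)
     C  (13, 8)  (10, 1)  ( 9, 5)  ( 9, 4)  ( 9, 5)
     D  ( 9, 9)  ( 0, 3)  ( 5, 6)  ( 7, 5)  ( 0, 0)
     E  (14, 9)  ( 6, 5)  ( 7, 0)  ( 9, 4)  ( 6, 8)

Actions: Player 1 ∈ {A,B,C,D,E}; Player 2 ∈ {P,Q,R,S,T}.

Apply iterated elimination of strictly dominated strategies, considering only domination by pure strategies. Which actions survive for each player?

P1 drop A (C beats it: P:13>4 Q:10>7 R:9>8 S:9>6 T:9>8)
P1 drop D (C beats it: P:13>9 Q:10>0 R:9>5 S:9>7 T:9>0)
P2 drop Q (P beats it: B:6>2 C:8>1 E:9>5)
P2 drop R (P beats it: B:6>0 C:8>5 E:9>0)
P2 drop S (P beats it: B:6>1 C:8>4 E:9>4)
P1→{B,C,E} P2→{P,T}

IESDS → P1:{B,C,E} P2:{P,T}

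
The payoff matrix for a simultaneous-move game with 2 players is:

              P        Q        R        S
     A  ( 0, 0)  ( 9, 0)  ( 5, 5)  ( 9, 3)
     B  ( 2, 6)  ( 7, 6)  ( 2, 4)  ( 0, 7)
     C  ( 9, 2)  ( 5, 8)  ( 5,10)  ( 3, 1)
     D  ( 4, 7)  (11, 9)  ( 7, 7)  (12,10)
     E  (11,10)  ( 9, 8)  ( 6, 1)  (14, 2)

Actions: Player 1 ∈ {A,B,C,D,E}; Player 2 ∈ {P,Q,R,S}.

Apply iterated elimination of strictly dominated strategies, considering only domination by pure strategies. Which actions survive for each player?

P1 drop A (D beats it: P:4>0 Q:11>9 R:7>5 S:12>9)
P1 drop B (D beats it: P:4>2 Q:11>7 R:7>2 S:12>0)
P1 drop C (E beats it: P:11>9 Q:9>5 R:6>5 S:14>3)
P2 drop R (Q beats it: D:9>7 E:8>1)
P1→{D,E} P2→{P,Q,S}

Survivors P1:{D,E} P2:{P,Q,S}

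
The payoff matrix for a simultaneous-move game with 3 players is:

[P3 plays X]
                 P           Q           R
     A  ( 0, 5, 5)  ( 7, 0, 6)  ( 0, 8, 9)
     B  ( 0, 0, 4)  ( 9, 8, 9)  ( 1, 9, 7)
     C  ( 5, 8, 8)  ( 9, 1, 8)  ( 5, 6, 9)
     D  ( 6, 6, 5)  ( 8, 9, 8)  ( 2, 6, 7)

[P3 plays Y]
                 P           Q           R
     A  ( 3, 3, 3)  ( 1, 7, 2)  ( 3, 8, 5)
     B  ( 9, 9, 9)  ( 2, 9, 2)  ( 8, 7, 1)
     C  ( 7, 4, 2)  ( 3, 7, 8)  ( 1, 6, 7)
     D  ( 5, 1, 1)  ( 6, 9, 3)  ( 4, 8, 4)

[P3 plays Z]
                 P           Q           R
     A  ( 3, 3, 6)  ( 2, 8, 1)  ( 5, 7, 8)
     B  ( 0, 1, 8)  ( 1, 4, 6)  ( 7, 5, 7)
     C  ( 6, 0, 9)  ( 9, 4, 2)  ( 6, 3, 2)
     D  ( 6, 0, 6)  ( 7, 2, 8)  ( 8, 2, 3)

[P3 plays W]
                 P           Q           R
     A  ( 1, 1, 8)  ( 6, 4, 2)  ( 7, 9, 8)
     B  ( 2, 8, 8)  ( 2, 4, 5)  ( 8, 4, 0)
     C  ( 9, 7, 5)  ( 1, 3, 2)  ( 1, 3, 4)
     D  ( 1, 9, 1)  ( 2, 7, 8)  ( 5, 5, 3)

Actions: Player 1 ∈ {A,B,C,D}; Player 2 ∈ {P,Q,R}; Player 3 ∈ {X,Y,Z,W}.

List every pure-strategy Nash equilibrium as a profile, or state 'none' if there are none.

(A,P,X): not NE [P1→D gives 6>0; P2→R gives 8>5; P3→W gives 8>5]
(A,P,Y): not NE [P1→B gives 9>3; P2→R gives 8>3; P3→W gives 8>3]
(A,P,Z): not NE [P1→D gives 6>3; P2→Q gives 8>3; P3→W gives 8>6]
(A,P,W): not NE [P1→C gives 9>1; P2→R gives 9>1]
(A,Q,X): not NE [P1→C gives 9>7; P2→R gives 8>0]
(A,Q,Y): not NE [P1→D gives 6>1; P2→R gives 8>7; P3→X gives 6>2]
(A,Q,Z): not NE [P1→C gives 9>2; P3→X gives 6>1]
(A,Q,W): not NE [P2→R gives 9>4; P3→X gives 6>2]
(A,R,X): not NE [P1→C gives 5>0]
(A,R,Y): not NE [P1→B gives 8>3; P3→X gives 9>5]
(A,R,Z): not NE [P1→D gives 8>5; P2→Q gives 8>7; P3→X gives 9>8]
(A,R,W): not NE [P1→B gives 8>7; P3→X gives 9>8]
(B,P,X): not NE [P1→D gives 6>0; P2→R gives 9>0; P3→Y gives 9>4]
(B,P,Y): NE
(B,P,Z): not NE [P1→D gives 6>0; P2→R gives 5>1; P3→Y gives 9>8]
(B,P,W): not NE [P1→C gives 9>2; P3→Y gives 9>8]
(B,Q,X): not NE [P2→R gives 9>8]
(B,Q,Y): not NE [P1→D gives 6>2; P3→X gives 9>2]
(B,Q,Z): not NE [P1→C gives 9>1; P2→R gives 5>4; P3→X gives 9>6]
(B,Q,W): not NE [P1→A gives 6>2; P2→P gives 8>4; P3→X gives 9>5]
(B,R,X): not NE [P1→C gives 5>1]
(B,R,Y): not NE [P2→Q gives 9>7; P3→Z gives 7>1]
(B,R,Z): not NE [P1→D gives 8>7]
(B,R,W): not NE [P2→P gives 8>4; P3→Z gives 7>0]
(C,P,X): not NE [P1→D gives 6>5; P3→Z gives 9>8]
(C,P,Y): not NE [P1→B gives 9>7; P2→Q gives 7>4; P3→Z gives 9>2]
(C,P,Z): not NE [P2→Q gives 4>0]
(C,P,W): not NE [P3→Z gives 9>5]
(C,Q,X): not NE [P2→P gives 8>1]
(C,Q,Y): not NE [P1→D gives 6>3]
(C,Q,Z): not NE [P3→Y gives 8>2]
(C,Q,W): not NE [P1→A gives 6>1; P2→P gives 7>3; P3→Y gives 8>2]
(C,R,X): not NE [P2→P gives 8>6]
(C,R,Y): not NE [P1→B gives 8>1; P2→Q gives 7>6; P3→X gives 9>7]
(C,R,Z): not NE [P1→D gives 8>6; P2→Q gives 4>3; P3→X gives 9>2]
(C,R,W): not NE [P1→B gives 8>1; P2→P gives 7>3; P3→X gives 9>4]
(D,P,X): not NE [P2→Q gives 9>6; P3→Z gives 6>5]
(D,P,Y): not NE [P1→B gives 9>5; P2→Q gives 9>1; P3→Z gives 6>1]
(D,P,Z): not NE [P2→R gives 2>0]
(D,P,W): not NE [P1→C gives 9>1; P3→Z gives 6>1]
(D,Q,X): not NE [P1→C gives 9>8]
(D,Q,Y): not NE [P3→W gives 8>3]
(D,Q,Z): not NE [P1→C gives 9>7]
(D,Q,W): not NE [P1→A gives 6>2; P2→P gives 9>7]
(D,R,X): not NE [P1→C gives 5>2; P2→Q gives 9>6]
(D,R,Y): not NE [P1→B gives 8>4; P2→Q gives 9>8; P3→X gives 7>4]
(D,R,Z): not NE [P3→X gives 7>3]
(D,R,W): not NE [P1→B gives 8>5; P2→P gives 9>5; P3→X gives 7>3]

NE set: (B,P,Y)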